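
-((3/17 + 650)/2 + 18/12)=-326.59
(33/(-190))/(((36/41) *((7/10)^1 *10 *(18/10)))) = -451/28728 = -0.02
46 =46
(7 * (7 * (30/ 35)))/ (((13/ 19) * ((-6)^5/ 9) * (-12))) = 0.01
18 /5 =3.60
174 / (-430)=-87 / 215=-0.40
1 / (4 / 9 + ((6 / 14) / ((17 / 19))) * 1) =1071 / 989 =1.08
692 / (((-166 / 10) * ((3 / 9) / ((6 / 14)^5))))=-2522340 / 1394981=-1.81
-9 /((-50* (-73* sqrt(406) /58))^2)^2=-0.00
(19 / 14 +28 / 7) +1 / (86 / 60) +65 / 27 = 137545 / 16254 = 8.46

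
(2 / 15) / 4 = 1 / 30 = 0.03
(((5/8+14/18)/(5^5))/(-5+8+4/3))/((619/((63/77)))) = 303/2212925000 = 0.00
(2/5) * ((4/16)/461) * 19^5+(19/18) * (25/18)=402222913/746820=538.58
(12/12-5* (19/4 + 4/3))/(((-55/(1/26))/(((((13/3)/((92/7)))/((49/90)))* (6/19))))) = 1059/269192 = 0.00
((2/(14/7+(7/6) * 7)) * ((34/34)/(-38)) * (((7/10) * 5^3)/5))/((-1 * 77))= 15/12749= 0.00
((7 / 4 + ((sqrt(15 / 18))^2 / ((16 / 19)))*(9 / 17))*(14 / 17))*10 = 18.73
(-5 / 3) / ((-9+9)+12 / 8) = -10 / 9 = -1.11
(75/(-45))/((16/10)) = -25/24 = -1.04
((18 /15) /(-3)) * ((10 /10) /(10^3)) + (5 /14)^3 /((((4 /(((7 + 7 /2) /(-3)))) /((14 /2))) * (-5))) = 15513 /280000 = 0.06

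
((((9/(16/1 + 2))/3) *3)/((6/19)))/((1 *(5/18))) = 57/10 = 5.70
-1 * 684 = -684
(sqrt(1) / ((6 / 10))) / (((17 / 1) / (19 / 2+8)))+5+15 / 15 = 787 / 102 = 7.72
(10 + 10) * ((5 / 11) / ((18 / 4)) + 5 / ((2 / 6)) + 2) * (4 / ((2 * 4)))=16930 / 99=171.01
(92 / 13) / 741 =92 / 9633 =0.01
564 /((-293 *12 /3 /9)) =-1269 /293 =-4.33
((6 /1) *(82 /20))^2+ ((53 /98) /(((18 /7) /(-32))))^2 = 650.46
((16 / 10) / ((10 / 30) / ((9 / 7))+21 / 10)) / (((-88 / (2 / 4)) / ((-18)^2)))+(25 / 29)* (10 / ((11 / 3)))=224058 / 203203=1.10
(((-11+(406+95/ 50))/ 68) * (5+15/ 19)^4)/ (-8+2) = -1092.89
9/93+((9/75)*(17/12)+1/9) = 10543/27900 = 0.38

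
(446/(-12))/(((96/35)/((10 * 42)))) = -273175/48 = -5691.15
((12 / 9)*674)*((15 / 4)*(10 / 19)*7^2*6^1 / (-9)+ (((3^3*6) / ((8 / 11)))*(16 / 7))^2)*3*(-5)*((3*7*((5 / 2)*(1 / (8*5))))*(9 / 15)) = -731801630367 / 266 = -2751133948.75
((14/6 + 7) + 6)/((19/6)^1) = 92/19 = 4.84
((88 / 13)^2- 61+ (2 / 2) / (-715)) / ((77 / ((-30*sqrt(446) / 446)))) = 423264*sqrt(446) / 31920889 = 0.28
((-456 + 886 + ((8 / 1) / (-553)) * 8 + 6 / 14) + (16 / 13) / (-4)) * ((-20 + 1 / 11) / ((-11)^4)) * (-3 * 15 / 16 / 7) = 30464830485 / 129673111568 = 0.23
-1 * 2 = -2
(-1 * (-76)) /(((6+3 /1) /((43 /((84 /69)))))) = 18791 /63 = 298.27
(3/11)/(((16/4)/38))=57/22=2.59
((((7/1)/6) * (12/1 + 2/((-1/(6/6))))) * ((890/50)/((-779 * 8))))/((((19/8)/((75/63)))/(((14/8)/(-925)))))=623/19714932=0.00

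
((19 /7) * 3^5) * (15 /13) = 761.04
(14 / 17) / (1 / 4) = 56 / 17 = 3.29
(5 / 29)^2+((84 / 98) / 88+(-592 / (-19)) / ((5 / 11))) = 1687761521 / 24607660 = 68.59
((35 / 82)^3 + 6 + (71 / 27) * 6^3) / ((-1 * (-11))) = 316528107 / 6065048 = 52.19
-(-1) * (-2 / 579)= -2 / 579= -0.00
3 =3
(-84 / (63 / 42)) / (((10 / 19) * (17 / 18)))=-9576 / 85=-112.66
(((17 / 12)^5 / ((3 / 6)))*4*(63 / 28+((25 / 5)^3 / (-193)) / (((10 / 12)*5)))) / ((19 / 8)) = 765302923 / 19009728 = 40.26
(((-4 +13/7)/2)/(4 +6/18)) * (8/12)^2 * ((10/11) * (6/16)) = -75/2002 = -0.04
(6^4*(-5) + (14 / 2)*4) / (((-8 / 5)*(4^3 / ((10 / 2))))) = 40325 / 128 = 315.04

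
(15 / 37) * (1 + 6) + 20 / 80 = 457 / 148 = 3.09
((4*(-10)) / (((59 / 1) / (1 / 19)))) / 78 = -20 / 43719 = -0.00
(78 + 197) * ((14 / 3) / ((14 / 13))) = 3575 / 3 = 1191.67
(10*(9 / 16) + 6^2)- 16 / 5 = 1537 / 40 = 38.42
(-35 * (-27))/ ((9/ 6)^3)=280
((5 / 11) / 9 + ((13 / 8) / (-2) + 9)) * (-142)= -1169.80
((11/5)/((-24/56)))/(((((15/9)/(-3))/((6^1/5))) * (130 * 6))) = 231/16250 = 0.01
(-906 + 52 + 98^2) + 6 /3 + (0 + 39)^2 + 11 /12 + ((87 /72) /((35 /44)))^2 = 226590743 /22050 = 10276.22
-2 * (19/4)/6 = -19/12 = -1.58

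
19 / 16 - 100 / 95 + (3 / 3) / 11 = 755 / 3344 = 0.23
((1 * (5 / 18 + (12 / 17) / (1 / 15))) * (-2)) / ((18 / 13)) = -43225 / 2754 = -15.70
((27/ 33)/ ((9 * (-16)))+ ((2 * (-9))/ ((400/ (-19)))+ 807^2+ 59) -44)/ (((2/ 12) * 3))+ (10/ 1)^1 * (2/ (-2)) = 2865543337/ 2200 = 1302519.70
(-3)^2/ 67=9/ 67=0.13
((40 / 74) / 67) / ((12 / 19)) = 95 / 7437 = 0.01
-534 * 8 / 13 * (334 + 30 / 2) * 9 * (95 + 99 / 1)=-2603160288 / 13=-200243099.08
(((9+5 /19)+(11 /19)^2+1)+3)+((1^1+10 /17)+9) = 148433 /6137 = 24.19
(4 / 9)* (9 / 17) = 4 / 17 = 0.24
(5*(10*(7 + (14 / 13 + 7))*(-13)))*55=-539000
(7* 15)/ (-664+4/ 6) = -63/ 398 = -0.16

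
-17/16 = -1.06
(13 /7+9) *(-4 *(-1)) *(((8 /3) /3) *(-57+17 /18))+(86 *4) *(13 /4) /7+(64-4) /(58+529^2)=-318073270994 /158702733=-2004.21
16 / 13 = 1.23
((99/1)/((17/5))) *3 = 1485/17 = 87.35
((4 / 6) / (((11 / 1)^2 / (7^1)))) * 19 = 266 / 363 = 0.73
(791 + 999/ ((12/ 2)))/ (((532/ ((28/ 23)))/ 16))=15320/ 437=35.06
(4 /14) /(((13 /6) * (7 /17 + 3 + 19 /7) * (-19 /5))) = -340 /60021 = -0.01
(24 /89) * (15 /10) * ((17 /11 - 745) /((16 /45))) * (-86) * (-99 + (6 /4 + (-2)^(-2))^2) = -109307250225 /15664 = -6978246.31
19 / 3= 6.33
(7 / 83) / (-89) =-7 / 7387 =-0.00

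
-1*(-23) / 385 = 23 / 385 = 0.06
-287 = -287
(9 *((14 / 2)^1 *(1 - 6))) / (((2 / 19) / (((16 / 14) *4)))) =-13680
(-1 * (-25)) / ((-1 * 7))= -25 / 7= -3.57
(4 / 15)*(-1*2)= -8 / 15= -0.53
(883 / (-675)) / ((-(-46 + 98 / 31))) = -27373 / 896400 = -0.03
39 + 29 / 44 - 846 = -35479 / 44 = -806.34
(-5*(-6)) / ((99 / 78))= 260 / 11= 23.64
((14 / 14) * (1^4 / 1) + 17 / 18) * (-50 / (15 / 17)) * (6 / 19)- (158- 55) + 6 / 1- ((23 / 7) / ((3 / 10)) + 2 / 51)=-2905571 / 20349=-142.79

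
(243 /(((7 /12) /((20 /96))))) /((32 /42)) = 3645 /32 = 113.91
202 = 202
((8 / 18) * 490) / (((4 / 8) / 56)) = 219520 / 9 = 24391.11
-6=-6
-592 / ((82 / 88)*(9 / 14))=-364672 / 369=-988.27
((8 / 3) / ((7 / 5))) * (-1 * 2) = -80 / 21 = -3.81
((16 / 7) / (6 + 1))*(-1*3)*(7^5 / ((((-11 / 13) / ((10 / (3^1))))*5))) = 142688 / 11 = 12971.64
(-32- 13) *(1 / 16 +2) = -1485 / 16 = -92.81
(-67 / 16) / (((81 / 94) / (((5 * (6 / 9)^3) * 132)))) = -692780 / 729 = -950.32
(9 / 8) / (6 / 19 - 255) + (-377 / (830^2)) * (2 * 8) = -29276057 / 2222391400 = -0.01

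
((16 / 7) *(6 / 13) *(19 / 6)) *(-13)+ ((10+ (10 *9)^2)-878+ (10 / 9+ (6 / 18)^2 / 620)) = 31203223 / 4340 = 7189.68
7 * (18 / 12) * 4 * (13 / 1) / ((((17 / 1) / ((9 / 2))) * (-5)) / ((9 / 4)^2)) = -199017 / 1360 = -146.34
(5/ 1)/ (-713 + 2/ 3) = -15/ 2137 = -0.01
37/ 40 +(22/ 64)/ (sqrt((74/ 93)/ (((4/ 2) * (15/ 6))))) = 11 * sqrt(34410)/ 2368 +37/ 40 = 1.79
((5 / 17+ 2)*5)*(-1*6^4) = -14865.88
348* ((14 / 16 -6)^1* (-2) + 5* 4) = 10527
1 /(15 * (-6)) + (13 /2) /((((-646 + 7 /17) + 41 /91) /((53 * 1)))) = -5440307 /9980280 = -0.55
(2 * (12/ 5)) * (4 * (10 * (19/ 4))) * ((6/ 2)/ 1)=2736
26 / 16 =13 / 8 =1.62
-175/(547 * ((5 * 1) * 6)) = -35/3282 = -0.01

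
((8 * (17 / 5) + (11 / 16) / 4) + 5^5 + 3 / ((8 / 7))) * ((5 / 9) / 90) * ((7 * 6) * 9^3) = 190814211 / 320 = 596294.41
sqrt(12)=2 * sqrt(3)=3.46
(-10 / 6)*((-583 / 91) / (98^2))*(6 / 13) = 0.00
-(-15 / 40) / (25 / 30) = 9 / 20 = 0.45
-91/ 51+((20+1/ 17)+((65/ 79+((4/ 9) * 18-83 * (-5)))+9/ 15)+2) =8958427/ 20145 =444.70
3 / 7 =0.43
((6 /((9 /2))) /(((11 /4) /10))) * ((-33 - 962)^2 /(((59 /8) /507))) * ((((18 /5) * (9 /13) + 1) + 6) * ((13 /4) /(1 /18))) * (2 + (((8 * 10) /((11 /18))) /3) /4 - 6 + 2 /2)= 10346411846908800 /7139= 1449280269912.99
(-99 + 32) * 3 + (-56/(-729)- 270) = -343303/729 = -470.92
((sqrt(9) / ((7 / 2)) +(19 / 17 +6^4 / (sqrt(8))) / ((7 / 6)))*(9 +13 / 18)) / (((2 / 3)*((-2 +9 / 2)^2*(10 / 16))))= 576 / 85 +5184*sqrt(2) / 5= 1473.03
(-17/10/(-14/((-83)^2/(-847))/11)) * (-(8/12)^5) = 936904/654885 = 1.43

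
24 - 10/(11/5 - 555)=24.02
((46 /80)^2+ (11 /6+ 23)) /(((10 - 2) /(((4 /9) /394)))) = 120787 /34041600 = 0.00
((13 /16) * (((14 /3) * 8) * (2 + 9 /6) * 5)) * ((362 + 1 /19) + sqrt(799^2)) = 35130550 /57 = 616325.44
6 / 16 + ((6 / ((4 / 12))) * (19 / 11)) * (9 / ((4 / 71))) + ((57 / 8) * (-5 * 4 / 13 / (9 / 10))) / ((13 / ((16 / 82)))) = 4966.96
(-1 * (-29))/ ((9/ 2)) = 58/ 9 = 6.44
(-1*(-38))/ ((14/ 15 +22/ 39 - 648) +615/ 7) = -51870/ 762551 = -0.07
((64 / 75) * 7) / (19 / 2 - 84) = -896 / 11175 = -0.08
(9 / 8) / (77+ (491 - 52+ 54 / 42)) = 21 / 9656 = 0.00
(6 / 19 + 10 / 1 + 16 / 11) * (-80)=-196800 / 209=-941.63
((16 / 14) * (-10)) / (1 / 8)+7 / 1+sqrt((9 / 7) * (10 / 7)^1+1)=-591 / 7+sqrt(139) / 7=-82.74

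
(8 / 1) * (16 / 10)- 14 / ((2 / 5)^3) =-4119 / 20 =-205.95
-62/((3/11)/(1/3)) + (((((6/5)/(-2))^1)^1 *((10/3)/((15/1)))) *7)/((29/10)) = -19862/261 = -76.10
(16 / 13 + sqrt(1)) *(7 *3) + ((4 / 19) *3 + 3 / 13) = 11784 / 247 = 47.71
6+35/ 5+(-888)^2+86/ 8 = 3154271/ 4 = 788567.75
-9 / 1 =-9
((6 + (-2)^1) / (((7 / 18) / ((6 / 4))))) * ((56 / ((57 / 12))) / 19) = 3456 / 361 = 9.57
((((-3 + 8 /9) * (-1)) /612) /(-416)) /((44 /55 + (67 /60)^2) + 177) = -475 /10256381928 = -0.00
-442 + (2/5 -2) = -2218/5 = -443.60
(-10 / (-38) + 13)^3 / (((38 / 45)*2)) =180033840 / 130321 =1381.46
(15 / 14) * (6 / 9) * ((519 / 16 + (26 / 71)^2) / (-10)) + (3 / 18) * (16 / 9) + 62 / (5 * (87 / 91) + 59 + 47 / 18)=-3635119637449 / 3315536032032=-1.10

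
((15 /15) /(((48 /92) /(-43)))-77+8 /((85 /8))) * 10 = -161837 /102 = -1586.64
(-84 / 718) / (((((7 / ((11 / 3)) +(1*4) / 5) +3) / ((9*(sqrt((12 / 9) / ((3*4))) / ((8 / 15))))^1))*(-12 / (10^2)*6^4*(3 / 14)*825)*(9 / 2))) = 1225 / 1314836064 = 0.00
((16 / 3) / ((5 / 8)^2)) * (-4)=-4096 / 75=-54.61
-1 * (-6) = 6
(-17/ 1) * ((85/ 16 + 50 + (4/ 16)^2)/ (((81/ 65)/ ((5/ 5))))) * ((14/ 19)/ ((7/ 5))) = -2447575/ 6156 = -397.59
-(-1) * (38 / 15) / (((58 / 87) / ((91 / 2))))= 1729 / 10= 172.90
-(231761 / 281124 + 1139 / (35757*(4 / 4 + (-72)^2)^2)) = -10628866558601 / 12892719129300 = -0.82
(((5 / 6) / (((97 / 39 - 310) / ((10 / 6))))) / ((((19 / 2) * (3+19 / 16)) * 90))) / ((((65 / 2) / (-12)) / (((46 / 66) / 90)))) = 736 / 204044644485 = 0.00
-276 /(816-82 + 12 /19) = -2622 /6979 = -0.38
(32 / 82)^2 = 256 / 1681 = 0.15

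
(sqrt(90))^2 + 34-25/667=123.96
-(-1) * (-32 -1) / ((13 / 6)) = -198 / 13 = -15.23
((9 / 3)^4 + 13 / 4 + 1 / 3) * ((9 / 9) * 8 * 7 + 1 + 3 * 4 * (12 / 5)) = 29029 / 4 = 7257.25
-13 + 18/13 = -151/13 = -11.62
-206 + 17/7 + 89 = -802/7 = -114.57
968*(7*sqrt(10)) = 6776*sqrt(10) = 21427.59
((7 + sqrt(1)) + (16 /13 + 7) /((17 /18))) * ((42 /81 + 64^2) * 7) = 479311.20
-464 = -464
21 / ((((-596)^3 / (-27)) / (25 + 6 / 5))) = 0.00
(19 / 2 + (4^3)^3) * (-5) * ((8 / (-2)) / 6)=873845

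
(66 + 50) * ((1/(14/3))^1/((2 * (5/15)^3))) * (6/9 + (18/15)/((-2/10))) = -12528/7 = -1789.71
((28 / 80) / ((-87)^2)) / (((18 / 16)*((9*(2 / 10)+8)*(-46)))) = -1 / 10967481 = -0.00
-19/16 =-1.19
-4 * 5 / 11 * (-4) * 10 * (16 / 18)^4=3276800 / 72171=45.40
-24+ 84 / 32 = -171 / 8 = -21.38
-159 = -159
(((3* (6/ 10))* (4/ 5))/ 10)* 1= 18/ 125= 0.14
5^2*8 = 200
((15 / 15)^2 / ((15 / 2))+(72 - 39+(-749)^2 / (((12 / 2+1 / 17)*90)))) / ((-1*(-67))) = 9844163 / 621090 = 15.85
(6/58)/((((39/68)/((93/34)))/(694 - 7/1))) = 127782/377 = 338.94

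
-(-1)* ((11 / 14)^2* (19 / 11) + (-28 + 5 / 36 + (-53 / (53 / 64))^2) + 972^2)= 836888527 / 882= 948853.21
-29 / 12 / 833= -0.00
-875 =-875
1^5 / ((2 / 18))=9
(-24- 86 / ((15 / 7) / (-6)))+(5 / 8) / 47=407609 / 1880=216.81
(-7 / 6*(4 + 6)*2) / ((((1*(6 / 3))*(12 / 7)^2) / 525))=-300125 / 144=-2084.20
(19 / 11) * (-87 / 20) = -1653 / 220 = -7.51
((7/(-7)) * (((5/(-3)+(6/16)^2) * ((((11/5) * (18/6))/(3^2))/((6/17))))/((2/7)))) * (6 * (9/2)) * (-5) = -383537/256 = -1498.19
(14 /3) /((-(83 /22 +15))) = -44 /177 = -0.25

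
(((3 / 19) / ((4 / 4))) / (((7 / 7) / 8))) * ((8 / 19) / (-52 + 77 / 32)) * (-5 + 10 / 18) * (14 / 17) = 1146880 / 29218257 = 0.04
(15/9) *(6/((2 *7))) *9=45/7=6.43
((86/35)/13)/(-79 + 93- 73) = -86/26845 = -0.00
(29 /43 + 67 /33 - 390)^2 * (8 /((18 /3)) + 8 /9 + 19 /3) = 2114205682288 /1647459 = 1283313.08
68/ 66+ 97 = 3235/ 33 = 98.03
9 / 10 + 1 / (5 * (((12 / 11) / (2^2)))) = 49 / 30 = 1.63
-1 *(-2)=2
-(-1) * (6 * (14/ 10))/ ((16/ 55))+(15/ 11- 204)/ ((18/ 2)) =1679/ 264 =6.36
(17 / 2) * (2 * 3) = 51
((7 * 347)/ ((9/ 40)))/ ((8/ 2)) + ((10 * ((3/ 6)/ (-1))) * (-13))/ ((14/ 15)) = 348835/ 126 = 2768.53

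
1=1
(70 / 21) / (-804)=-5 / 1206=-0.00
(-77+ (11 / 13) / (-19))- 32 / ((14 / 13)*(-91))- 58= -1630492 / 12103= -134.72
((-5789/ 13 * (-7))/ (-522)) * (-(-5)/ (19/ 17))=-3444455/ 128934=-26.71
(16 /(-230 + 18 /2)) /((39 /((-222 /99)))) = 0.00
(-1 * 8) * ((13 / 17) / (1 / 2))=-208 / 17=-12.24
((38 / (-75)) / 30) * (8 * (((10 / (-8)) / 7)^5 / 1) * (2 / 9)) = 475 / 87127488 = 0.00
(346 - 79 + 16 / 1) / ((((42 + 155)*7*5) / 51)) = 14433 / 6895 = 2.09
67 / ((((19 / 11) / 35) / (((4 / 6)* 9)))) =154770 / 19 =8145.79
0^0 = 1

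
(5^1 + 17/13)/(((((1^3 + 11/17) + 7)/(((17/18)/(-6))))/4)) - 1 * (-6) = 285884/51597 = 5.54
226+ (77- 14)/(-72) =225.12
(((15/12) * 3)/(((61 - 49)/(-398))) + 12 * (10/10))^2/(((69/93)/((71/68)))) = 1778850401/100096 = 17771.44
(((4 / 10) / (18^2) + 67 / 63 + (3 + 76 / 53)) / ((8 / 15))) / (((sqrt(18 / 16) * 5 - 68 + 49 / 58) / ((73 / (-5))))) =101446468523 * sqrt(2) / 805442261400 + 2725062033773 / 1208163392100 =2.43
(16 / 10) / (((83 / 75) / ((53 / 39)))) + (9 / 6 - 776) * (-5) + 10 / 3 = 25104865 / 6474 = 3877.80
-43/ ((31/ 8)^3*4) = -0.18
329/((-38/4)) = -658/19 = -34.63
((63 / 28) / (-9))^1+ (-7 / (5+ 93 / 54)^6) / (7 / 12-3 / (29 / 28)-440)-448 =-866167079749581294869 / 1932330351547119700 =-448.25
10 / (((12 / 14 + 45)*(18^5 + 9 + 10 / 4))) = 140 / 1213110039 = 0.00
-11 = -11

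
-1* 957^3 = -876467493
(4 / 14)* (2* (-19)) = -76 / 7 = -10.86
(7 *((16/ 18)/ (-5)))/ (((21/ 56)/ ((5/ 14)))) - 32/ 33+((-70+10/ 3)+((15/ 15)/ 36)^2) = -981109/ 14256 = -68.82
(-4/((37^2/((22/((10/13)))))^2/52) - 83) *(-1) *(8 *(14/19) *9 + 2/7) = 27617917190898/6231585325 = 4431.92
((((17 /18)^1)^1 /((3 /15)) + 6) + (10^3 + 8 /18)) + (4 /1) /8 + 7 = 3056 /3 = 1018.67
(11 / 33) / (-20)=-1 / 60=-0.02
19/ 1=19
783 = 783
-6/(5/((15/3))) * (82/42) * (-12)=984/7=140.57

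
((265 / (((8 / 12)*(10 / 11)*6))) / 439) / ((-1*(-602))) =583 / 2114224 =0.00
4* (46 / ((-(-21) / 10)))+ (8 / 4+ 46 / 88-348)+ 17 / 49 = -1665583 / 6468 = -257.51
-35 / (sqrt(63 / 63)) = -35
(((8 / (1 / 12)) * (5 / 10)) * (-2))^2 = 9216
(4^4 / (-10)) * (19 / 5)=-2432 / 25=-97.28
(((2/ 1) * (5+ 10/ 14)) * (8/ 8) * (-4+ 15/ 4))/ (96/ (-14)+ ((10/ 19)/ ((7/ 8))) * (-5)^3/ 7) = 665/ 4096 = 0.16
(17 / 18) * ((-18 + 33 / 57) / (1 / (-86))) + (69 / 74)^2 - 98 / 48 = 2647761517 / 1872792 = 1413.80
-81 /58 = -1.40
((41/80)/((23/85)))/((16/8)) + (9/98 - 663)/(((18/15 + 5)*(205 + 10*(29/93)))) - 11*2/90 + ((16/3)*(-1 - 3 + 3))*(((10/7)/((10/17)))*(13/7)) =-149927750789/6282168480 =-23.87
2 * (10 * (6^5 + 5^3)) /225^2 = 31604 /10125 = 3.12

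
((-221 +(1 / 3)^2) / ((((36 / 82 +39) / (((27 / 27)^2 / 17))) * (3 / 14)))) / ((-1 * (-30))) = -11644 / 227205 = -0.05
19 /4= 4.75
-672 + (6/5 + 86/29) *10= -18280/29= -630.34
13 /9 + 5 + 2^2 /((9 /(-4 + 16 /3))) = 190 /27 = 7.04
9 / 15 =3 / 5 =0.60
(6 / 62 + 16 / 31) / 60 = 19 / 1860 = 0.01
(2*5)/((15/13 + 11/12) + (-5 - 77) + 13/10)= -7800/61331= -0.13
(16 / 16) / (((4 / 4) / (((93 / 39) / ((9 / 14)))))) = 434 / 117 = 3.71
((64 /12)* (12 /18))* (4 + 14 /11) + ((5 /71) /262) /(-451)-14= 358460495 /75505518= 4.75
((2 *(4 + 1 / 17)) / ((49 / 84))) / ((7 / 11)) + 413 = 362245 / 833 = 434.87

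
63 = 63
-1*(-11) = 11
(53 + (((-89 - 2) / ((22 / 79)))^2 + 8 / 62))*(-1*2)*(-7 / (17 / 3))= 33661540479 / 127534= 263941.70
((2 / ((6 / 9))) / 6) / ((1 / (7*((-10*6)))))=-210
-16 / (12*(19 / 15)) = -20 / 19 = -1.05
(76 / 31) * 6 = 456 / 31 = 14.71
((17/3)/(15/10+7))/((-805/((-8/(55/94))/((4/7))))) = 376/18975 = 0.02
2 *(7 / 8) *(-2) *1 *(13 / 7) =-6.50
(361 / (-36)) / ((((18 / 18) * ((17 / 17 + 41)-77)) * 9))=361 / 11340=0.03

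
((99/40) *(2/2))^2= 9801/1600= 6.13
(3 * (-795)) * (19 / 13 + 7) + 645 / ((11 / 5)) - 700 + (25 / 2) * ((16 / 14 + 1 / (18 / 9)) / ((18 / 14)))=-105902675 / 5148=-20571.62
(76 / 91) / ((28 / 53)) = 1007 / 637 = 1.58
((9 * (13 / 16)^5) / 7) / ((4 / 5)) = 16708185 / 29360128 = 0.57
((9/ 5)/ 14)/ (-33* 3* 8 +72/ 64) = -4/ 24605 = -0.00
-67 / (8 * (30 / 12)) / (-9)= 67 / 180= 0.37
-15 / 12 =-5 / 4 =-1.25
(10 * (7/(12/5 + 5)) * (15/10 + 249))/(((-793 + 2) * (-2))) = 1.50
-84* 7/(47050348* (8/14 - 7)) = 343/176438805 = 0.00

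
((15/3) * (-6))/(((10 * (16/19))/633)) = -36081/16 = -2255.06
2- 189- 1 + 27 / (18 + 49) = -12569 / 67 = -187.60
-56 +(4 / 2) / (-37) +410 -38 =11690 / 37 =315.95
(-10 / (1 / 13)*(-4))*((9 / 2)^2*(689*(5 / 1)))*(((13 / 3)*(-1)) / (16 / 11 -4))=864574425 / 14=61755316.07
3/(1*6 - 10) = -3/4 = -0.75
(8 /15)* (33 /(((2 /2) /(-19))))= -1672 /5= -334.40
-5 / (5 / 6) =-6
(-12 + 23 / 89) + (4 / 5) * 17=1.86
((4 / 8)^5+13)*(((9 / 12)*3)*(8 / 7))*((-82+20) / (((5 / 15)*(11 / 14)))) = -349029 / 44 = -7932.48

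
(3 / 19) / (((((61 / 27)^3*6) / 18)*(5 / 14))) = 2480058 / 21563195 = 0.12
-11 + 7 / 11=-114 / 11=-10.36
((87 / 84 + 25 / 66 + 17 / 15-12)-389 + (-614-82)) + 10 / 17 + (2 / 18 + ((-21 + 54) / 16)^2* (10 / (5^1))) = -8182573703 / 7539840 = -1085.25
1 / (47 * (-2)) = -1 / 94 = -0.01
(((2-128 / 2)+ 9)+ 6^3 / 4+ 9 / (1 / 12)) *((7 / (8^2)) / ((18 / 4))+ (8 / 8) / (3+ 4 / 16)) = 135487 / 3744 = 36.19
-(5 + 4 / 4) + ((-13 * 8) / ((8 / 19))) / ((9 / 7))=-1783 / 9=-198.11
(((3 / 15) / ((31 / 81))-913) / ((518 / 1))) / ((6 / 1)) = -0.29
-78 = -78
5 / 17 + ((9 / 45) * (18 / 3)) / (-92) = 1099 / 3910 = 0.28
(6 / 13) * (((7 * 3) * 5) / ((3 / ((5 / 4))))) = 525 / 26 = 20.19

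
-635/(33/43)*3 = -27305/11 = -2482.27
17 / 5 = 3.40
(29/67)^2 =841/4489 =0.19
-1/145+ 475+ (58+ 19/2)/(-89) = 12239997/25810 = 474.23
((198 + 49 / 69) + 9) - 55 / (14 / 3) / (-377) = 75655681 / 364182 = 207.74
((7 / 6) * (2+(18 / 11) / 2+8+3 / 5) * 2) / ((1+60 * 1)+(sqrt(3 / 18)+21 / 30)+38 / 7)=289195256 / 728632883 - 2154040 * sqrt(6) / 2185898649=0.39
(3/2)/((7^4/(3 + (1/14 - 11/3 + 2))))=59/67228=0.00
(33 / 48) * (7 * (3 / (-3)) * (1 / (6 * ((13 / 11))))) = -847 / 1248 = -0.68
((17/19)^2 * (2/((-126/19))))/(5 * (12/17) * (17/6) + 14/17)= -4913/220248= -0.02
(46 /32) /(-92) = -1 /64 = -0.02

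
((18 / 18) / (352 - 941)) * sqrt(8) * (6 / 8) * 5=-15 * sqrt(2) / 1178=-0.02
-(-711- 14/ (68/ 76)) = 12353/ 17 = 726.65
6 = 6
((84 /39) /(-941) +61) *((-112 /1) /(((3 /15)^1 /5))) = -2089318000 /12233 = -170793.59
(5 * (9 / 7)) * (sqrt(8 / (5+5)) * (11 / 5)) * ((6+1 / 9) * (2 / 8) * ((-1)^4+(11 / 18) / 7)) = 16577 * sqrt(5) / 1764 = 21.01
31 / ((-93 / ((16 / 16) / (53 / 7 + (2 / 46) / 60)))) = -0.04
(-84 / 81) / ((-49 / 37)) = 148 / 189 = 0.78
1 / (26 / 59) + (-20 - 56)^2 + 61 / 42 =1577864 / 273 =5779.72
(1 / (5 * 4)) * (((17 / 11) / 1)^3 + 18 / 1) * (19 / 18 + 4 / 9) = 86613 / 53240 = 1.63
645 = 645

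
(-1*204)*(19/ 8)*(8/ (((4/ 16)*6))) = -2584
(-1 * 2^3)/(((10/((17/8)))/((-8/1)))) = 13.60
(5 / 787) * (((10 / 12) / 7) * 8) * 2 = 200 / 16527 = 0.01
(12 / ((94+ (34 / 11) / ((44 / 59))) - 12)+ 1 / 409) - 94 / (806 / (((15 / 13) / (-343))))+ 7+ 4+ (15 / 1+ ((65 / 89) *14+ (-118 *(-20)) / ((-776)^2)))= 1244411939682584793747 / 34214610500461756456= 36.37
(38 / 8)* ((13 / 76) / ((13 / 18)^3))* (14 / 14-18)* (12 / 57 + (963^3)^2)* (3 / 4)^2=-1690169587441790110952175 / 102752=-16449018874978492982.64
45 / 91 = 0.49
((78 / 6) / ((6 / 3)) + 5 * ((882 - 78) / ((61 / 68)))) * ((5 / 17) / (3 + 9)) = 2737565 / 24888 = 110.00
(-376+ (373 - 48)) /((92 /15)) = -8.32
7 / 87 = 0.08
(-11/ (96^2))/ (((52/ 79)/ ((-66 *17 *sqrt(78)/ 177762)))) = 162503 *sqrt(78)/ 14198206464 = 0.00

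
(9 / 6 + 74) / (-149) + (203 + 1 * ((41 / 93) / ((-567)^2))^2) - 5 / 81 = 53925306113264773975 / 266387840222019642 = 202.43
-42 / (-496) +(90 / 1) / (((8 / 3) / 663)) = 5549331 / 248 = 22376.33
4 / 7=0.57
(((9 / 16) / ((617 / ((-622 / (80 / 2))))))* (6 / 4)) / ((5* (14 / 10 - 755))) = 0.00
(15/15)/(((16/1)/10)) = 5/8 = 0.62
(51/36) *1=17/12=1.42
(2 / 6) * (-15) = -5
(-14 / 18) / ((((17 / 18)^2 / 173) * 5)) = -43596 / 1445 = -30.17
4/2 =2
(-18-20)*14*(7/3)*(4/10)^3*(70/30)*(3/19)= -10976/375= -29.27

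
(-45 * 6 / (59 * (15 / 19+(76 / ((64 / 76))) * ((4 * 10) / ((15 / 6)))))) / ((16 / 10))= -12825 / 6478436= -0.00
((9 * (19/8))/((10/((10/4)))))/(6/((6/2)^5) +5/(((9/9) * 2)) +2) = 13851/11728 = 1.18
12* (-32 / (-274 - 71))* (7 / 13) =896 / 1495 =0.60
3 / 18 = 1 / 6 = 0.17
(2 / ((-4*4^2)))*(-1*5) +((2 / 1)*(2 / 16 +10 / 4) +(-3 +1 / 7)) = 571 / 224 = 2.55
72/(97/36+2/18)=2592/101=25.66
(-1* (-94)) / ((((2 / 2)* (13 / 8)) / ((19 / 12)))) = 91.59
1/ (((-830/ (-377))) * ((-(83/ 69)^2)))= -1794897/ 5717870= -0.31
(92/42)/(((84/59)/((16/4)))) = 6.15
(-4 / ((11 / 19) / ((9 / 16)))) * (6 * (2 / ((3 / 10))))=-1710 / 11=-155.45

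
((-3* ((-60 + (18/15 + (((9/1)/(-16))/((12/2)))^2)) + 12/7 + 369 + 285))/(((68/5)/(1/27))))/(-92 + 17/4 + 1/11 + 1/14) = 78443651/1408846848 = 0.06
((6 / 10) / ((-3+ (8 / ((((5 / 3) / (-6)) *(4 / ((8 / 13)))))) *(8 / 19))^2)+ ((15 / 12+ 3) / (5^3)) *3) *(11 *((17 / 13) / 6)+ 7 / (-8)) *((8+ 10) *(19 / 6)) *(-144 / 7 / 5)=-829967746791 / 18254640950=-45.47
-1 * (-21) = 21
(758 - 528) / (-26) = -115 / 13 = -8.85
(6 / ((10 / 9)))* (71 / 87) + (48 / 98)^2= 1617759 / 348145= 4.65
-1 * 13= -13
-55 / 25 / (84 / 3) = -11 / 140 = -0.08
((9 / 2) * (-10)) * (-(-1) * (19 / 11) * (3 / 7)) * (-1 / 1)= 2565 / 77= 33.31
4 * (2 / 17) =0.47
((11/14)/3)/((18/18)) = 11/42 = 0.26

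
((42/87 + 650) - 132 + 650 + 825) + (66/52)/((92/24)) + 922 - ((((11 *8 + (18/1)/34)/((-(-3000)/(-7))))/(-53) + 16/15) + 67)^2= -4353021324833762839/2534085529560000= -1717.79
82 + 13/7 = 587/7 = 83.86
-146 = -146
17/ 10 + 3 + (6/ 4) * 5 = 61/ 5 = 12.20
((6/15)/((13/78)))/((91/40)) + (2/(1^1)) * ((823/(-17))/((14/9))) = -94659/1547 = -61.19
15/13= 1.15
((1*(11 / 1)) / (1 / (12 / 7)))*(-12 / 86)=-792 / 301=-2.63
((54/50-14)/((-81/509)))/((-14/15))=-164407/1890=-86.99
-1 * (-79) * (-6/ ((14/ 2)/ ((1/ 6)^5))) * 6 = -79/ 1512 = -0.05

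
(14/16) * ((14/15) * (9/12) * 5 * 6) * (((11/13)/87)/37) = 539/111592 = 0.00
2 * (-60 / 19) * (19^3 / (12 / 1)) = -3610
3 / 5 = 0.60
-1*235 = -235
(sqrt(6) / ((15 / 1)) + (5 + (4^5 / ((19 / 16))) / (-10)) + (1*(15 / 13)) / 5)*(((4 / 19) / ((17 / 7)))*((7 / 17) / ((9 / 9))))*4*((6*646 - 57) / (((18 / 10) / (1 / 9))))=-5254691008 / 1927341 + 52528*sqrt(6) / 23409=-2720.90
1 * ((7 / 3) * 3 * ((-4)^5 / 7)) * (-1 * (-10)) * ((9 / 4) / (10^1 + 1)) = -23040 / 11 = -2094.55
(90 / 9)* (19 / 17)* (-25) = -4750 / 17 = -279.41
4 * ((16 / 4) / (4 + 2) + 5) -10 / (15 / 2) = 64 / 3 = 21.33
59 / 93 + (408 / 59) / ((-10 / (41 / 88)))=188447 / 603570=0.31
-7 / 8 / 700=-1 / 800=-0.00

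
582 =582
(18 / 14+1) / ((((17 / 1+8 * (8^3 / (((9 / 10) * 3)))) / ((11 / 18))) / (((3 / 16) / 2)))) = 0.00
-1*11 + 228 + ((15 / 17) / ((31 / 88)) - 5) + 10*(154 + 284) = 2421304 / 527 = 4594.50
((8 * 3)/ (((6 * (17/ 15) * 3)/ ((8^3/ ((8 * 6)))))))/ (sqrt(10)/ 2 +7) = 8960/ 4743 - 640 * sqrt(10)/ 4743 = 1.46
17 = 17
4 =4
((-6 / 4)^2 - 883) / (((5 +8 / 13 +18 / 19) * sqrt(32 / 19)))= -870181 * sqrt(38) / 51872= -103.41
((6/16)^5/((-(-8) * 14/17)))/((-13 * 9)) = -459/47710208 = -0.00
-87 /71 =-1.23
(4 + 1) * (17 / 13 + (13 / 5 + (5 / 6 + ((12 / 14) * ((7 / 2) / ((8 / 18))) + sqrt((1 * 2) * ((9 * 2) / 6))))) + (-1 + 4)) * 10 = 50 * sqrt(6) + 56515 / 78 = 847.03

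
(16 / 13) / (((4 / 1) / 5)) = 20 / 13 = 1.54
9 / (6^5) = 1 / 864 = 0.00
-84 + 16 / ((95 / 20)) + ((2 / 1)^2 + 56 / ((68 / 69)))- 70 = -29008 / 323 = -89.81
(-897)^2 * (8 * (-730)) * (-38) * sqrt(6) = 178558829280 * sqrt(6) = 437378020804.73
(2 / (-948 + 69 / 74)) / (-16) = 0.00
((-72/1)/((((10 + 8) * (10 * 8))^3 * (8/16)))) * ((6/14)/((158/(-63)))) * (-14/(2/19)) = -133/121344000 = -0.00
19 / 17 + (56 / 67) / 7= 1.24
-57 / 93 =-19 / 31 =-0.61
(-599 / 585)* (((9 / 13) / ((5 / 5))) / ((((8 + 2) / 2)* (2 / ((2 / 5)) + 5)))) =-599 / 42250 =-0.01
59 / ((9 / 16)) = 104.89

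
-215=-215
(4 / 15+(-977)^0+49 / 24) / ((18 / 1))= 397 / 2160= 0.18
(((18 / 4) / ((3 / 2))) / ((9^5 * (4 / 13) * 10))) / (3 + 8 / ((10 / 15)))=13 / 11809800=0.00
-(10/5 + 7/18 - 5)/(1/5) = 235/18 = 13.06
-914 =-914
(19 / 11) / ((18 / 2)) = 19 / 99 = 0.19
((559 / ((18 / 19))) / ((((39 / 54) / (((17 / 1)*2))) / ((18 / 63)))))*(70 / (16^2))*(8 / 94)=69445 / 376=184.69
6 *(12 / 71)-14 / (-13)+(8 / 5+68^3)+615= 315050.69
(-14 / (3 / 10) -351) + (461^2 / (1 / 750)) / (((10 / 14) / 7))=4686086857 / 3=1562028952.33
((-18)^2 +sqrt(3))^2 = (sqrt(3) +324)^2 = 106101.37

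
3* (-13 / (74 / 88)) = -1716 / 37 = -46.38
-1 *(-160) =160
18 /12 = 3 /2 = 1.50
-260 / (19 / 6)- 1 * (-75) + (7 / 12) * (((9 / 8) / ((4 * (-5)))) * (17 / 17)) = -86799 / 12160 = -7.14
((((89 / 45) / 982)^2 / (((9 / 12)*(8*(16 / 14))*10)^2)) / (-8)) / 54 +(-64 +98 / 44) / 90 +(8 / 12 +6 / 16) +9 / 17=32155785370728571877 / 36345933799464960000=0.88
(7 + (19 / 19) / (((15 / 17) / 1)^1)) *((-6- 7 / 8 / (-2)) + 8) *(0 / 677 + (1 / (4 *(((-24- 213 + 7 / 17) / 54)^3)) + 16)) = 82535098471553 / 260247274592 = 317.14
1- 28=-27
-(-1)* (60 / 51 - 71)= -1187 / 17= -69.82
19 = 19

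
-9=-9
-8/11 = -0.73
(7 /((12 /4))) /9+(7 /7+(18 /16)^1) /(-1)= -403 /216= -1.87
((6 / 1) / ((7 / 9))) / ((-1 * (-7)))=54 / 49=1.10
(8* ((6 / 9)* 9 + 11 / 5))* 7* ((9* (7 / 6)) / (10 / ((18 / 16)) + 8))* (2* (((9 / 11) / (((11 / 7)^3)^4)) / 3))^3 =15534486317372239793128633051123768644 / 3908753889978832201417717112104734040231645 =0.00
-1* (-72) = 72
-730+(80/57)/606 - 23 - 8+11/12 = -52509437/69084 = -760.08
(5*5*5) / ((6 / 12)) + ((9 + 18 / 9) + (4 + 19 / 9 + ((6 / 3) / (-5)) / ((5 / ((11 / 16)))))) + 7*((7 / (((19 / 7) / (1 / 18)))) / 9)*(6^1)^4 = 14072519 / 34200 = 411.48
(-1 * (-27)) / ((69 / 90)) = 810 / 23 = 35.22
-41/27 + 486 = 13081/27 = 484.48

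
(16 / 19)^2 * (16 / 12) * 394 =403456 / 1083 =372.54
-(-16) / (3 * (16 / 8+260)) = 0.02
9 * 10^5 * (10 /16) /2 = 281250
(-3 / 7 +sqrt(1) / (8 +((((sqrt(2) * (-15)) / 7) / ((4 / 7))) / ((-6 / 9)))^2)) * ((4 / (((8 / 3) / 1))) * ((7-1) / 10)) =-59571 / 159670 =-0.37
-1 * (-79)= 79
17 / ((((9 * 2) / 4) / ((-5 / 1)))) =-170 / 9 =-18.89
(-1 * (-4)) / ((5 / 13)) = 10.40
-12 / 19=-0.63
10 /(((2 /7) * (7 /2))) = 10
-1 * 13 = -13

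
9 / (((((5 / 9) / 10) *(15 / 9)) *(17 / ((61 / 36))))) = 1647 / 170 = 9.69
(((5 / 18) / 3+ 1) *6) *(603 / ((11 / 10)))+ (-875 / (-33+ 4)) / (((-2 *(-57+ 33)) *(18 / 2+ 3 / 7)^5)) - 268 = 5797405448430029 / 1743246945792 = 3325.64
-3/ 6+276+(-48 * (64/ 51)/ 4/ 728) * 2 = 852269/ 3094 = 275.46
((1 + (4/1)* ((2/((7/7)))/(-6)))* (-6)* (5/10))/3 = 1/3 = 0.33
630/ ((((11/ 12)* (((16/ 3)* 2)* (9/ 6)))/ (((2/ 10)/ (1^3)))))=189/ 22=8.59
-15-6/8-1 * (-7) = -35/4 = -8.75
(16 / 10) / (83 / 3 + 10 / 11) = 264 / 4715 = 0.06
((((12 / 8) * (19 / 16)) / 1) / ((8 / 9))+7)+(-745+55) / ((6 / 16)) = -468735 / 256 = -1831.00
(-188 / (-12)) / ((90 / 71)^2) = 236927 / 24300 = 9.75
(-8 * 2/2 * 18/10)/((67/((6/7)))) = -432/2345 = -0.18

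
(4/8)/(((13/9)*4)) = 9/104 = 0.09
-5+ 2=-3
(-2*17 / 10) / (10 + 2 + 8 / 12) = -51 / 190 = -0.27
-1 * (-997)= 997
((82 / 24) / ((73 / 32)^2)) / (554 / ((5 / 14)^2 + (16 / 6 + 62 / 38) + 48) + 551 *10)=3073758848 / 25846197272313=0.00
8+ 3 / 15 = 41 / 5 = 8.20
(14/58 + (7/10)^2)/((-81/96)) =-5656/6525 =-0.87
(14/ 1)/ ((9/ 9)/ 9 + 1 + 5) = 126/ 55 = 2.29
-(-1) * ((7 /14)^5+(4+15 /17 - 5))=-47 /544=-0.09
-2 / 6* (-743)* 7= 5201 / 3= 1733.67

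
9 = 9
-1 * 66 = -66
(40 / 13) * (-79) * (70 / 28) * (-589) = 4653100 / 13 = 357930.77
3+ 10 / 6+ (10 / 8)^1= 71 / 12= 5.92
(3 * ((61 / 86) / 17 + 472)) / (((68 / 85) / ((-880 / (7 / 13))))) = -14803181250 / 5117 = -2892941.42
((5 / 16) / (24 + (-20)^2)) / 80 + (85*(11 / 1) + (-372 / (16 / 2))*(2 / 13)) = 1309257741 / 1411072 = 927.85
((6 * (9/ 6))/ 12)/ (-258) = -1/ 344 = -0.00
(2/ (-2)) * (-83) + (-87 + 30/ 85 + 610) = 10308/ 17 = 606.35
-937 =-937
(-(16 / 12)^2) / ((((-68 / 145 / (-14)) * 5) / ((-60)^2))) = -38211.76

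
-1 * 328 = -328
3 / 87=1 / 29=0.03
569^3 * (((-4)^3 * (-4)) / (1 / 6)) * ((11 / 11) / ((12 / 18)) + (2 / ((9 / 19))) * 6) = 7592811890944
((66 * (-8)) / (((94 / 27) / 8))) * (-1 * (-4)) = -228096 / 47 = -4853.11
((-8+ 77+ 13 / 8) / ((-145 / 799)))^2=8151742369 / 53824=151451.81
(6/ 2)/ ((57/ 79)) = 79/ 19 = 4.16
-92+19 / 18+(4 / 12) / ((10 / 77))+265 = 7948 / 45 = 176.62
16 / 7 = 2.29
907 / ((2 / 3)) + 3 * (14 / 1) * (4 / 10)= 13773 / 10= 1377.30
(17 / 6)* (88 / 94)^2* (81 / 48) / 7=18513 / 30926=0.60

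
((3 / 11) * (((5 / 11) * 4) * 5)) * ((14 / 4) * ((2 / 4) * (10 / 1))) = 5250 / 121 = 43.39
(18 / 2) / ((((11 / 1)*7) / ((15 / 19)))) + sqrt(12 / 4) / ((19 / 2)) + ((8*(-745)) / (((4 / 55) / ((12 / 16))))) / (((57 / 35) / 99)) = -10932334605 / 2926 + 2*sqrt(3) / 19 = -3736272.75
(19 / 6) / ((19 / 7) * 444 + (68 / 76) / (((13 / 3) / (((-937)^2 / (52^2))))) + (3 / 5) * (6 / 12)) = 222072760 / 89237109987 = 0.00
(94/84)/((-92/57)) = -893/1288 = -0.69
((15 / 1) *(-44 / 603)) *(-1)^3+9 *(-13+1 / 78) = -605119 / 5226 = -115.79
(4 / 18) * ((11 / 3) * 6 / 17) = 44 / 153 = 0.29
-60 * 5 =-300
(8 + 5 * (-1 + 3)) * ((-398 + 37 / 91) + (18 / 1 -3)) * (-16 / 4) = 2506752 / 91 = 27546.73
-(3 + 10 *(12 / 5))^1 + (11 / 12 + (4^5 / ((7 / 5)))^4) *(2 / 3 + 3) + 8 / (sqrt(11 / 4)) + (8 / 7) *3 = 16 *sqrt(11) / 11 + 90709709289773101 / 86436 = 1049443626384.72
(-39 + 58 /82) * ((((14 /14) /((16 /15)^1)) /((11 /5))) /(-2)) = 58875 /7216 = 8.16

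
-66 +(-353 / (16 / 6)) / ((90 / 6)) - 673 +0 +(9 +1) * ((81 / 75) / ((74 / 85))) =-1088421 / 1480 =-735.42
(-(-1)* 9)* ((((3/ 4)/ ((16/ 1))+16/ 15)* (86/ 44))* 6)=413703/ 3520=117.53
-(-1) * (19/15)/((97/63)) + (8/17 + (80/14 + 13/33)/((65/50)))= 148357939/24759735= 5.99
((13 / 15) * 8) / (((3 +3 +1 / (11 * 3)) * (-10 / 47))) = -26884 / 4975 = -5.40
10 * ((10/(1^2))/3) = 100/3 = 33.33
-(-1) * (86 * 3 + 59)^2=100489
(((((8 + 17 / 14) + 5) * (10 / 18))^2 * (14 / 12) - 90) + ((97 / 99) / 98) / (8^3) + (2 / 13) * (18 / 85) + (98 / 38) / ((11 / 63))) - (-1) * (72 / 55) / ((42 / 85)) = 578501849137 / 2815858805760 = 0.21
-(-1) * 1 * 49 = 49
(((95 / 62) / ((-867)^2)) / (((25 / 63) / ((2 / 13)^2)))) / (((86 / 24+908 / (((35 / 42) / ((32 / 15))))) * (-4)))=-3990 / 305604770633461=-0.00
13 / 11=1.18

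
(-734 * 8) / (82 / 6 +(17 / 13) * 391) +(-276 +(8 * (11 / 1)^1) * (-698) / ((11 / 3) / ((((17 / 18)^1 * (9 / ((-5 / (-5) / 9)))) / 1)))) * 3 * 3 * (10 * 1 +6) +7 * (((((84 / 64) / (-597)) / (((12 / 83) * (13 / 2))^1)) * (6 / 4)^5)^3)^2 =-653033042293682864389572160070324529581393887705245 / 3537944496804911546270279253309215953911808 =-184579787.19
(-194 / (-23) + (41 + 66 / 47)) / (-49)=-7851 / 7567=-1.04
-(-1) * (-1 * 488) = -488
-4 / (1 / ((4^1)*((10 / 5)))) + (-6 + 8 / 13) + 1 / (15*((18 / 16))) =-65506 / 1755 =-37.33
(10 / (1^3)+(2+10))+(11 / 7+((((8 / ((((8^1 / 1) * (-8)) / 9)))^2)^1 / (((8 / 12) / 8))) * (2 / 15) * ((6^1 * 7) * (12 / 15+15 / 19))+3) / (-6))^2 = 341400650761 / 707560000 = 482.50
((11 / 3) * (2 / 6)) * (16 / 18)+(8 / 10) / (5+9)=3242 / 2835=1.14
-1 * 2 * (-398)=796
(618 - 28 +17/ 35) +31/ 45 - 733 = -8935/ 63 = -141.83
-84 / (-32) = 21 / 8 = 2.62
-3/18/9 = -1/54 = -0.02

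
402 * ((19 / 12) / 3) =1273 / 6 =212.17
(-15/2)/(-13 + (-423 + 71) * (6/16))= 0.05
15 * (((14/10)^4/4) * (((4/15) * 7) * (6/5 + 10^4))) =840450842/3125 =268944.27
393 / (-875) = -393 / 875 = -0.45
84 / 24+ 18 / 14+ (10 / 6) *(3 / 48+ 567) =319163 / 336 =949.89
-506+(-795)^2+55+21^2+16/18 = 5688143/9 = 632015.89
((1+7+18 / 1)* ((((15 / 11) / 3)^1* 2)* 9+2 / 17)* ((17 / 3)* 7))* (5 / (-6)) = -706160 / 99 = -7132.93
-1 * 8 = -8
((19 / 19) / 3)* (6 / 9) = 2 / 9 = 0.22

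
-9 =-9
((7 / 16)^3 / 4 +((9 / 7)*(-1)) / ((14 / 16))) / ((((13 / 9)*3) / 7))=-3488523 / 1490944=-2.34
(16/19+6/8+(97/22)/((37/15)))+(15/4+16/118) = 3314711/456247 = 7.27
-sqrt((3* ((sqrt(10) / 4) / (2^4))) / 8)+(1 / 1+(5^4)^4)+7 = -2^(3 / 4)* sqrt(3)* 5^(1 / 4) / 32+152587890633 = 152587890632.86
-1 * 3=-3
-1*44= -44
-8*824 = -6592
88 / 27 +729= 732.26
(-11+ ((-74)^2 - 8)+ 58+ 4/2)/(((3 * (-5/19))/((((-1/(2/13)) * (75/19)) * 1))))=358605/2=179302.50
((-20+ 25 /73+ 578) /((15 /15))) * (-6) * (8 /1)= -26800.44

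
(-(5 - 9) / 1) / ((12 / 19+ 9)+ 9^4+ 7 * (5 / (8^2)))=4864 / 7990553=0.00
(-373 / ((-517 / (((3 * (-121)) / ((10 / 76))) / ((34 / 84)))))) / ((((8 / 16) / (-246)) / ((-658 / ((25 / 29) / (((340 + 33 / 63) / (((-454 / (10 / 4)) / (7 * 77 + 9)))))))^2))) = 162969670505482127784176064 / 109499125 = 1488319386163881471.97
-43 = -43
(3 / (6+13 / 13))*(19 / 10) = 57 / 70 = 0.81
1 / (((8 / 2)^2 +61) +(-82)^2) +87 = 591688 / 6801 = 87.00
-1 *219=-219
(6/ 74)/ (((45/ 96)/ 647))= 20704/ 185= 111.91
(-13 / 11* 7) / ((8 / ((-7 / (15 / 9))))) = 1911 / 440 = 4.34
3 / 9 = 1 / 3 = 0.33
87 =87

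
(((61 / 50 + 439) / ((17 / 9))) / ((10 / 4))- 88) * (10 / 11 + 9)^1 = 109981 / 2125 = 51.76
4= 4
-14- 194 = -208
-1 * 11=-11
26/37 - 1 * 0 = 26/37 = 0.70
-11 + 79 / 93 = -944 / 93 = -10.15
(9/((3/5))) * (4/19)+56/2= 592/19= 31.16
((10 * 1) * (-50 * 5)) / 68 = -625 / 17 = -36.76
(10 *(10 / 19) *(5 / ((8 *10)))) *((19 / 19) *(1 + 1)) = 25 / 38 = 0.66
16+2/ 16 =129/ 8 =16.12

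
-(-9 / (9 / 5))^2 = -25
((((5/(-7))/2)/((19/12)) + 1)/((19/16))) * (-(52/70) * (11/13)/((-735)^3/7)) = 0.00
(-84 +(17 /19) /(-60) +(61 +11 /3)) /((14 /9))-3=-11733 /760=-15.44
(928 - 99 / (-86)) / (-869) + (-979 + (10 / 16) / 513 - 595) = -241543242761 / 153354168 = -1575.07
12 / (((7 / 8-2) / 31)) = -992 / 3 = -330.67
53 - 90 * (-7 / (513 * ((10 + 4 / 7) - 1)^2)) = 53.01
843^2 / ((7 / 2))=1421298 / 7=203042.57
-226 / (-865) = 226 / 865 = 0.26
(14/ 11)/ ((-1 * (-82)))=7/ 451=0.02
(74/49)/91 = 74/4459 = 0.02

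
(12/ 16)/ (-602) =-3/ 2408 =-0.00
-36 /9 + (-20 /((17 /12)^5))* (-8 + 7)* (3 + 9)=54040252 /1419857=38.06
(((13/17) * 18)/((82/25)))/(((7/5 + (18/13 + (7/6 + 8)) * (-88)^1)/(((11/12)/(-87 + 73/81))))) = 15400125/319557654904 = 0.00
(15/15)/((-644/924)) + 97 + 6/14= 15455/161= 95.99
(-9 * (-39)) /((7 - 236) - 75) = -351 /304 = -1.15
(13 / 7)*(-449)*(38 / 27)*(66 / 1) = -4879732 / 63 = -77456.06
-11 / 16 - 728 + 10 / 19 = -221361 / 304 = -728.16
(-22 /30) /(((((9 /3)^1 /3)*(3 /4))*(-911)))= 44 /40995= 0.00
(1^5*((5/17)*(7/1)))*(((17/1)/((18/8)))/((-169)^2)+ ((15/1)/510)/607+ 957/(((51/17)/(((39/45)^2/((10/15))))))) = 166831512304702/225461533635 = 739.96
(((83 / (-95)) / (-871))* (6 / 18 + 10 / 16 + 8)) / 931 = 3569 / 369770856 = 0.00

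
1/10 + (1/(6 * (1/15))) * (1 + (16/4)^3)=813/5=162.60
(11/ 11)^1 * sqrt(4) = 2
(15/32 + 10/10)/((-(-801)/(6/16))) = 47/68352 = 0.00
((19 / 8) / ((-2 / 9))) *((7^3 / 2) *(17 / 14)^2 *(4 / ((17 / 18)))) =-183141 / 16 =-11446.31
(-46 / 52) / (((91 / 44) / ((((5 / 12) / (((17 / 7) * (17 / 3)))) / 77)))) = -115 / 683774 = -0.00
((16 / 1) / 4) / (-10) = -2 / 5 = -0.40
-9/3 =-3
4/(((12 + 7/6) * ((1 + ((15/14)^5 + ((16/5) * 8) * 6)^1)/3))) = 193616640/33143251333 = 0.01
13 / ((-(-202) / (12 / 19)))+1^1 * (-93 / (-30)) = 3.14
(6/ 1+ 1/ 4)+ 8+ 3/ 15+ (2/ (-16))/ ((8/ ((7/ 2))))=9213/ 640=14.40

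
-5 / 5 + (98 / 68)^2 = 1245 / 1156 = 1.08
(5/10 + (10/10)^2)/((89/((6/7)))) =9/623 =0.01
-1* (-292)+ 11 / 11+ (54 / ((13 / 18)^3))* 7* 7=16075193 / 2197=7316.88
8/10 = 4/5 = 0.80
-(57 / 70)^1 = -57 / 70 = -0.81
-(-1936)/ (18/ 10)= 9680/ 9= 1075.56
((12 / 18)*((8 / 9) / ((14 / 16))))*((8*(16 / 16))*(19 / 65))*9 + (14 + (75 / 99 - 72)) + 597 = 8318476 / 15015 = 554.01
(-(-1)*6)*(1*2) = 12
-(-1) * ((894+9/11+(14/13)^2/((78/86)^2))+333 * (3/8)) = 23097669469/22620312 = 1021.10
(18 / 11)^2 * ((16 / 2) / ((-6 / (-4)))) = 1728 / 121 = 14.28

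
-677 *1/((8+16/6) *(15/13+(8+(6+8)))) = -26403/9632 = -2.74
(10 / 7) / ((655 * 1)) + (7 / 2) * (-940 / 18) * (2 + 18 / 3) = -12067702 / 8253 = -1462.22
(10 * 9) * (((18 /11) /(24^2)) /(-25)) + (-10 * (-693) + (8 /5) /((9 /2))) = 10977667 /1584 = 6930.35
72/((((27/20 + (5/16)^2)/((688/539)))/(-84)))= -760872960/142681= -5332.69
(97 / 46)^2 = 9409 / 2116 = 4.45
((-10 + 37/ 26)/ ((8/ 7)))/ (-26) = 1561/ 5408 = 0.29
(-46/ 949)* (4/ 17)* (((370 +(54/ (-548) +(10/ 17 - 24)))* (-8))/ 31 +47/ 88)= 12988483985/ 12812651137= 1.01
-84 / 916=-21 / 229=-0.09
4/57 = 0.07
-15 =-15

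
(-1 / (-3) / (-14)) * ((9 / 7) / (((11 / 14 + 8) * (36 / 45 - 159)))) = 5 / 227017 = 0.00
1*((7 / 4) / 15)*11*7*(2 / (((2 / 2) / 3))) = 539 / 10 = 53.90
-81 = -81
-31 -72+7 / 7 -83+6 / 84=-2589 / 14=-184.93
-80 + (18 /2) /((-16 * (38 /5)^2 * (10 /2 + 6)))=-20331745 /254144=-80.00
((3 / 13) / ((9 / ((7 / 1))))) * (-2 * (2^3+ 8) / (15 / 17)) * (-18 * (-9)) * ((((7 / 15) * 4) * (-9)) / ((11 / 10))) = 11515392 / 715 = 16105.44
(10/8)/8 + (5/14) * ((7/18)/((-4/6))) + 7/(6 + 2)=79/96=0.82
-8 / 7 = -1.14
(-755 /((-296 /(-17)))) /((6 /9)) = -38505 /592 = -65.04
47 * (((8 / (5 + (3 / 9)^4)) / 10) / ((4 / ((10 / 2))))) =3807 / 406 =9.38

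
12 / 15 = 4 / 5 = 0.80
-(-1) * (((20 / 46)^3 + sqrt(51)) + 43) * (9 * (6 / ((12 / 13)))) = 117 * sqrt(51) / 2 + 61329177 / 24334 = 2938.08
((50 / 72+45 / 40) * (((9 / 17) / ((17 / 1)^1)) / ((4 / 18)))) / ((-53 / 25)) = -0.12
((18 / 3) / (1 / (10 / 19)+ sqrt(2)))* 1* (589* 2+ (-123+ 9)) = 173280 / 23 - 91200* sqrt(2) / 23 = 1926.25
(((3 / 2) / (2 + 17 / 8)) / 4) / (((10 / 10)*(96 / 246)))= 41 / 176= 0.23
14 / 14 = 1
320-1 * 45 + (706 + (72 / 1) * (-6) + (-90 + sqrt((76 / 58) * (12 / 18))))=459.93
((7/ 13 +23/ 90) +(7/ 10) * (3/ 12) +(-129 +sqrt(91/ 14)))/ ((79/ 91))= -838859/ 5688 +91 * sqrt(26)/ 158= -144.54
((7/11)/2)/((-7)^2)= 0.01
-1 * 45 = -45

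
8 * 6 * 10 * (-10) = -4800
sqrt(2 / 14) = sqrt(7) / 7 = 0.38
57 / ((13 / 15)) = 855 / 13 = 65.77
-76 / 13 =-5.85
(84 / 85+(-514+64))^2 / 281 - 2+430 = 2325579856 / 2030225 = 1145.48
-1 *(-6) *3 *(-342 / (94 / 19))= -58482 / 47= -1244.30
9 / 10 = 0.90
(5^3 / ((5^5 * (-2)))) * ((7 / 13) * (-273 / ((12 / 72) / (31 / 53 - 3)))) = -56448 / 1325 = -42.60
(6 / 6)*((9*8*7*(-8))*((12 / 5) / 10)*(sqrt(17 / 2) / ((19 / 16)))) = -193536*sqrt(34) / 475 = -2375.79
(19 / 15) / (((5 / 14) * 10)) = 133 / 375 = 0.35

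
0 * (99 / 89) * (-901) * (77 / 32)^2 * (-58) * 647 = 0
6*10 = 60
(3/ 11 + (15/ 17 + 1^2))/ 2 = 1.08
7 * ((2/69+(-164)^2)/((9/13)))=168880166/621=271948.74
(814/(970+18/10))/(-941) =-4070/4572319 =-0.00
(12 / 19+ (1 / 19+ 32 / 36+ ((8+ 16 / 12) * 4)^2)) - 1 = 1394.35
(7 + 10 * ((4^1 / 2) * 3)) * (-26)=-1742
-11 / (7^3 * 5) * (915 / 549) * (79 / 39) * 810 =-78210 / 4459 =-17.54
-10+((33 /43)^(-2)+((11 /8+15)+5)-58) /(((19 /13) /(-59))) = 12196385 /8712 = 1399.95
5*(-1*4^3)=-320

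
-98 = -98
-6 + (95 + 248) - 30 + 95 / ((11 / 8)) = 4137 / 11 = 376.09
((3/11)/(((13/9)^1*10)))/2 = 27/2860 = 0.01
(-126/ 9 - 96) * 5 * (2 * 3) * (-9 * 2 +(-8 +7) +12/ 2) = 42900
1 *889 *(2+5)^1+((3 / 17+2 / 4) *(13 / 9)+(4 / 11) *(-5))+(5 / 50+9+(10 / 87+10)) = 1523113676 / 244035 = 6241.37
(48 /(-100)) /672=-1 /1400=-0.00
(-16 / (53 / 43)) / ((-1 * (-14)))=-344 / 371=-0.93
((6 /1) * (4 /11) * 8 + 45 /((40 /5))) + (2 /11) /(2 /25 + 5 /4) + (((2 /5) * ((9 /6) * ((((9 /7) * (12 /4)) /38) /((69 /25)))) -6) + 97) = 30752041 /269192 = 114.24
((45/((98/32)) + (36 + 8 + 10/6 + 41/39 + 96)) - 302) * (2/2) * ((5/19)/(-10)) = 138154/36309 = 3.80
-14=-14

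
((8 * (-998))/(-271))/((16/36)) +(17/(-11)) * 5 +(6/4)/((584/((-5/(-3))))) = 203911497/3481808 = 58.56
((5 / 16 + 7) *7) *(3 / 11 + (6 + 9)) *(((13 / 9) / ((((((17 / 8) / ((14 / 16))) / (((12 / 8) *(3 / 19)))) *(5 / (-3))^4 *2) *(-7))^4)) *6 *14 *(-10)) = -147344336470747143 / 233847544240234375000000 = -0.00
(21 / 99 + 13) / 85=436 / 2805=0.16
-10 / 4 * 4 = -10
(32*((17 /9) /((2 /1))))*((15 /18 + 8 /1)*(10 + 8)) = 14416 /3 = 4805.33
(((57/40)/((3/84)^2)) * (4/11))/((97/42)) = 938448/5335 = 175.90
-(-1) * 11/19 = 11/19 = 0.58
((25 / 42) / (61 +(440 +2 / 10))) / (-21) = -0.00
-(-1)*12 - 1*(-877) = 889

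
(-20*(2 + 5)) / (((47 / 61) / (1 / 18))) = -4270 / 423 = -10.09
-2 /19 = -0.11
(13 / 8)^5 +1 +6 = 600669 / 32768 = 18.33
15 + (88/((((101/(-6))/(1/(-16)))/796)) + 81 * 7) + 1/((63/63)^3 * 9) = 765551/909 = 842.19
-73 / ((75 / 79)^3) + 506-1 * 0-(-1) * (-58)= 153008153 / 421875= 362.69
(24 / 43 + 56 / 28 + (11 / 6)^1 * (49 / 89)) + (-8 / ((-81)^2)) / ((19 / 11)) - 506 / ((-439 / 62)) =75.03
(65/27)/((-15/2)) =-26/81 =-0.32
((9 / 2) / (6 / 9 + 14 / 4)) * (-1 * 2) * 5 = -54 / 5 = -10.80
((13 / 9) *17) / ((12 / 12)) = 221 / 9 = 24.56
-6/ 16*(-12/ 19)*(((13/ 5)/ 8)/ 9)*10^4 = 1625/ 19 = 85.53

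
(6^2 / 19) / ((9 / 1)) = 4 / 19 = 0.21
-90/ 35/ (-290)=9/ 1015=0.01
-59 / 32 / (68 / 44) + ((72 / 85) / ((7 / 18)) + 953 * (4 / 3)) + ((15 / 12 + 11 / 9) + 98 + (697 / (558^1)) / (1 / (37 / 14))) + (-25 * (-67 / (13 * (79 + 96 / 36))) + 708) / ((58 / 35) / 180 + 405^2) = 5452943111253767349 / 3964538272720480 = 1375.43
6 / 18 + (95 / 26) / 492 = 1453 / 4264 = 0.34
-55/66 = -5/6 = -0.83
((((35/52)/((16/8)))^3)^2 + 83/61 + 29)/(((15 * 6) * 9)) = 2343482956457717/62519412703887360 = 0.04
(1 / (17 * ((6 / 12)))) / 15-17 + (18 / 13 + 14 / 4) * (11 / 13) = -1108319 / 86190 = -12.86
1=1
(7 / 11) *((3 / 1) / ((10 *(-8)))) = -21 / 880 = -0.02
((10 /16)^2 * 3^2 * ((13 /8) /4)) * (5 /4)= 14625 /8192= 1.79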